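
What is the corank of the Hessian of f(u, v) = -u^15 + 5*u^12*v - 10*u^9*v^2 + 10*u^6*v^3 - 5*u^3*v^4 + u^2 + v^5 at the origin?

1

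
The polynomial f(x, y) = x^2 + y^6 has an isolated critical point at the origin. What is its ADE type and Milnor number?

Type A_5, Milnor number mu = 5.

The Hessian of f at 0 has rank 1. Corank 1: A-series; mu = 5 gives A_5.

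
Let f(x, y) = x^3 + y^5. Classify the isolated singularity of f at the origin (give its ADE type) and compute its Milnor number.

Type E_{8}, Milnor number mu = 8.

The Hessian of f at 0 has rank 0. Corank 2; j^3 = x^3 is a perfect cube, so E-series; the 5-jet and mu = 8 give E_8.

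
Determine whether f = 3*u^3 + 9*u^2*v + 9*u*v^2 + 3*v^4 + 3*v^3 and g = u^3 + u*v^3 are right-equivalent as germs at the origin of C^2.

No.

The Hessian of f at 0 has rank 0. Corank 2; j^3 = 3*(u + v)^3 is a perfect cube, so E-series; the 4-jet and mu = 6 give E_6. The Hessian of g at 0 has rank 0. Corank 2; j^3 = u^3 is a perfect cube, so E-series; the 4-jet and mu = 7 give E_7. f is E_6 but g is E_7, hence not right-equivalent.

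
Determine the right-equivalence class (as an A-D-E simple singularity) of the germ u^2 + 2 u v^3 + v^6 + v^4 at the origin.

The Hessian of f at 0 has rank 1. Corank 1: A-series; mu = 3 gives A_3.

A3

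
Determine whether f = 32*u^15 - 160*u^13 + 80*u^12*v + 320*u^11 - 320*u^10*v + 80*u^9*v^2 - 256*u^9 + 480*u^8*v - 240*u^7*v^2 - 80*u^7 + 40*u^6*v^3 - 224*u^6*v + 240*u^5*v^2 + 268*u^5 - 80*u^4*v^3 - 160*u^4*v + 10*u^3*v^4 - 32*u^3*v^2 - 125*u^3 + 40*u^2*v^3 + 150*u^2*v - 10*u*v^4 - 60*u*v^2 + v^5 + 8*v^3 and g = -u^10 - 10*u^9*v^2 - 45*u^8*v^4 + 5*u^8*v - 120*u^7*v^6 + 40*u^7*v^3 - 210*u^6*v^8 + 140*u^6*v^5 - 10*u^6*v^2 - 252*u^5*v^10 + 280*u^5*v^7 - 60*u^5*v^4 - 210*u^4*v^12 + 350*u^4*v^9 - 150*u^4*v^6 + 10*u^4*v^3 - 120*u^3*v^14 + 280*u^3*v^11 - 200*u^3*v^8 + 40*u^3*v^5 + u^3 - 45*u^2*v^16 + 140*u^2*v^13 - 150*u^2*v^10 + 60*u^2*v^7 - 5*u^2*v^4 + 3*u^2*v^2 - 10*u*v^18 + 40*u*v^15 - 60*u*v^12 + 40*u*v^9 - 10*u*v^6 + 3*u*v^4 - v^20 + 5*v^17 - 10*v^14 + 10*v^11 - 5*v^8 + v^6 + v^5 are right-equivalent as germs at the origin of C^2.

The Hessian of f at 0 is [[0, 0], [0, 0]] with rank 0, so corank 2. A Groebner basis of the Jacobian ideal J(f) in C{u,v} is {-10625*u^2/64 + u*v^3 + 2125*u*v/16 - 425*v^2/16, -3125*u^2/8 + 625*u*v/2 + v^4 - 125*v^2/2, u^3 - 12*u*v^2/25 + 16*v^3/125, u^2*v - 4*u*v^2/5 + 4*v^3/25}; counting standard monomials gives mu = 8. Corank 2; j^3 = -(5*u - 2*v)^3 is a perfect cube, so E-series; the 5-jet and mu = 8 give E_8. The Hessian of g at 0 is [[0, 0], [0, 0]] with rank 0, so corank 2. A Groebner basis of the Jacobian ideal J(g) in C{u,v} is {v^4, u^3, u^2/2 + u*v^2}; counting standard monomials gives mu = 8. Corank 2; j^3 = u^3 is a perfect cube, so E-series; the 5-jet and mu = 8 give E_8. Both have type E_8, hence right-equivalent.

Yes.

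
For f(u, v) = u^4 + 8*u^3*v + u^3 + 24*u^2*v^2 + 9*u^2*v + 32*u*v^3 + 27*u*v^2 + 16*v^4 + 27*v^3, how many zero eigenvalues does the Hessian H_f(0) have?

Hessian at 0 has rank 0.

2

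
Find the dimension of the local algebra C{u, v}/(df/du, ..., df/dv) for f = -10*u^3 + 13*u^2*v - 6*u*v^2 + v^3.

4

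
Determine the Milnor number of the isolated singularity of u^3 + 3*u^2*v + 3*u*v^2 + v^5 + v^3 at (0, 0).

The Hessian of f at 0 has rank 0. Corank 2; j^3 = (u + v)^3 is a perfect cube, so E-series; the 5-jet and mu = 8 give E_8.

8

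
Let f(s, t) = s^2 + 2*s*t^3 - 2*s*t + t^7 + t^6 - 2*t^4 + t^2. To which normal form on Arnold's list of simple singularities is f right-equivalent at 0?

A6

The Hessian of f at 0 has rank 1. Corank 1: A-series; mu = 6 gives A_6.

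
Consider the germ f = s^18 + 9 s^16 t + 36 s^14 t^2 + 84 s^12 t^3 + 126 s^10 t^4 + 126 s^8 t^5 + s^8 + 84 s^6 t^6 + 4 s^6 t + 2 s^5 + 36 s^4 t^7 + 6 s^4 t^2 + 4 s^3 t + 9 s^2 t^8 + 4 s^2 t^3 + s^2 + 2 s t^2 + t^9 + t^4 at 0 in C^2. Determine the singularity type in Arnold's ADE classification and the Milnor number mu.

The Hessian of f at 0 is [[2, 0], [0, 0]] with rank 1, so corank 1. A Groebner basis of the Jacobian ideal J(f) in C{s,t} is {s*t^3 - s/2 - t^2/2, s^2 + 2*s*t^2 + t^4, s^3 - s*t/2 - t^3/2, s^2*t + s/2 + t^2/2}; counting standard monomials gives mu = 8. Corank 1: A-series; mu = 8 gives A_8.

Type A_{8}, Milnor number mu = 8.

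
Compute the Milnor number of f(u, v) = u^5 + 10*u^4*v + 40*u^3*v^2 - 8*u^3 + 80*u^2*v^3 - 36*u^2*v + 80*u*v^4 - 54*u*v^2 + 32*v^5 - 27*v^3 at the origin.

8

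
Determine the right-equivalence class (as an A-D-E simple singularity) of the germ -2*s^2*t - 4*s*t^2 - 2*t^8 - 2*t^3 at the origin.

The Hessian of f at 0 is [[0, 0], [0, 0]] with rank 0, so corank 2. A Groebner basis of the Jacobian ideal J(f) in C{s,t} is {s^2/8 + t^7 - t^2/8, s^3 + t^3, s*t + t^2}; counting standard monomials gives mu = 9. Corank 2; j^3 = -2*t*(s + t)^2 has shape L^2 M (L != M), so D-series; mu = 9 gives D_9.

D_9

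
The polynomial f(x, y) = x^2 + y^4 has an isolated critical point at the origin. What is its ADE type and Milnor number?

The Hessian of f at 0 has rank 1. Corank 1: A-series; mu = 3 gives A_3.

Type A_3, Milnor number mu = 3.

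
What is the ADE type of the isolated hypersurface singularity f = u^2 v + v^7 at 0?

The Hessian of f at 0 is [[0, 0], [0, 0]] with rank 0, so corank 2. A Groebner basis of the Jacobian ideal J(f) in C{u,v} is {u^2/7 + v^6, u^3, u*v}; counting standard monomials gives mu = 8. Corank 2; j^3 = u^2*v has shape L^2 M (L != M), so D-series; mu = 8 gives D_8.

D8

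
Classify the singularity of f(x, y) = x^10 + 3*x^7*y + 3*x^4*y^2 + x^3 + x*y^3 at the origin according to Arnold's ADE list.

The Hessian of f at 0 has rank 0. Corank 2; j^3 = x^3 is a perfect cube, so E-series; the 4-jet and mu = 7 give E_7.

E_{7}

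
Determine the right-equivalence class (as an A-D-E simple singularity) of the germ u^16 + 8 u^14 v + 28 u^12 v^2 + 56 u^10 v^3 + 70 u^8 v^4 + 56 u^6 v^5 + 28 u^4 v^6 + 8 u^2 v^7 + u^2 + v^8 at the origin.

The Hessian of f at 0 has rank 1. Corank 1: A-series; mu = 7 gives A_7.

A_{7}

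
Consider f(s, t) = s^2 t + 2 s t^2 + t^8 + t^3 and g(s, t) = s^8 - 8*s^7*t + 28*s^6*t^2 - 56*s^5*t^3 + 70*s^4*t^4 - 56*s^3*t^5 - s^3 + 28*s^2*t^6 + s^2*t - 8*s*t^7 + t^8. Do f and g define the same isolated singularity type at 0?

The Hessian of f at 0 has rank 0. Corank 2; j^3 = t*(s + t)^2 has shape L^2 M (L != M), so D-series; mu = 9 gives D_9. The Hessian of g at 0 has rank 0. Corank 2; j^3 = -s^2*(s - t) has shape L^2 M (L != M), so D-series; mu = 9 gives D_9. Both have type D_9, hence right-equivalent.

Yes.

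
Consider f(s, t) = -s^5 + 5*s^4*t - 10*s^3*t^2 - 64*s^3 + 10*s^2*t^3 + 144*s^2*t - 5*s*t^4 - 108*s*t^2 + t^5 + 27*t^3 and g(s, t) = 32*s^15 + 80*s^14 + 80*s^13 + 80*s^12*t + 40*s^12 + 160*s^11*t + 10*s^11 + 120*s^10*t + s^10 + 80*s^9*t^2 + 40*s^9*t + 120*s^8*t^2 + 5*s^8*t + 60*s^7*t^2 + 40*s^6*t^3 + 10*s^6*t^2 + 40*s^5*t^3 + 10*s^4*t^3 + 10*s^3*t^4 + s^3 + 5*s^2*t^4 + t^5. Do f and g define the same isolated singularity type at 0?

Yes.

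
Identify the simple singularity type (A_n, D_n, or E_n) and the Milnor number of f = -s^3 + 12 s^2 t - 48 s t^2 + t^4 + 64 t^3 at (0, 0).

Type E_6, Milnor number mu = 6.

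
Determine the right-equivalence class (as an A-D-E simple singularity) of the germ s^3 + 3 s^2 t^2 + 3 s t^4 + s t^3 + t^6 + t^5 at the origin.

E7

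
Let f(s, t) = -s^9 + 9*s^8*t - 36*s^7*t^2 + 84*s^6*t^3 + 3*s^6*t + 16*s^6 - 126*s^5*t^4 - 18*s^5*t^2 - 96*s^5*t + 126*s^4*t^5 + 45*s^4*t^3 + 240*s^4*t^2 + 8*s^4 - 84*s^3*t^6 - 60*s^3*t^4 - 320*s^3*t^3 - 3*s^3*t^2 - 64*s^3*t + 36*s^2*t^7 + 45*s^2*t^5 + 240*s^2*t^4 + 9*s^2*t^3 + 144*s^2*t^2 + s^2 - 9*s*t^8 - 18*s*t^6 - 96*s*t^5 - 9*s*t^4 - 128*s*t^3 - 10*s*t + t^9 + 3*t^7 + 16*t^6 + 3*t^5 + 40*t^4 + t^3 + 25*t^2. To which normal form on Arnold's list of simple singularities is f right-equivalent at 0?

A_{2}

The Hessian of f at 0 has rank 1. Corank 1: A-series; mu = 2 gives A_2.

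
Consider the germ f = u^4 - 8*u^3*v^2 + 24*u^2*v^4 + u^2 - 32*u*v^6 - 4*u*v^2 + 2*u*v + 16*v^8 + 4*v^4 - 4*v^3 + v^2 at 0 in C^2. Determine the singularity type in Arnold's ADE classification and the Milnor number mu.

Type A_3, Milnor number mu = 3.

The Hessian of f at 0 has rank 1. Corank 1: A-series; mu = 3 gives A_3.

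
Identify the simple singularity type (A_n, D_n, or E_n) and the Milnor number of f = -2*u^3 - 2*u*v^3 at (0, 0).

Type E_7, Milnor number mu = 7.

The Hessian of f at 0 has rank 0. Corank 2; j^3 = -2*u^3 is a perfect cube, so E-series; the 4-jet and mu = 7 give E_7.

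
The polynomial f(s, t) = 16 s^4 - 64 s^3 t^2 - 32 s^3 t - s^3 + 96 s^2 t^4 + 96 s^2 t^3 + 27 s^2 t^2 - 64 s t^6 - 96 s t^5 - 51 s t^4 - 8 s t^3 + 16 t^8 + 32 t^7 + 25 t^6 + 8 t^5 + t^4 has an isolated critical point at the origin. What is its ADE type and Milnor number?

Type E_{6}, Milnor number mu = 6.

The Hessian of f at 0 is [[0, 0], [0, 0]] with rank 0, so corank 2. A Groebner basis of the Jacobian ideal J(f) in C{s,t} is {s^3, s^2*t, -s^2/2 + s*t^2, -3*s^2 + t^3}; counting standard monomials gives mu = 6. Corank 2; j^3 = -s^3 is a perfect cube, so E-series; the 4-jet and mu = 6 give E_6.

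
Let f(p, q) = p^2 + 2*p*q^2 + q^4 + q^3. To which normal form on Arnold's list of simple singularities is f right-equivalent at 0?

A_{2}

The Hessian of f at 0 is [[2, 0], [0, 0]] with rank 1, so corank 1. A Groebner basis of the Jacobian ideal J(f) in C{p,q} is {q^2, p}; counting standard monomials gives mu = 2. Corank 1: A-series; mu = 2 gives A_2.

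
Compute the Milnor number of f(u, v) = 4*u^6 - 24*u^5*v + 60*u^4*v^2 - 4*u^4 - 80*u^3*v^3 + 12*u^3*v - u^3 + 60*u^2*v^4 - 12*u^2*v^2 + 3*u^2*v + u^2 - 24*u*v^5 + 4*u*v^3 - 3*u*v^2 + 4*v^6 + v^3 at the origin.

2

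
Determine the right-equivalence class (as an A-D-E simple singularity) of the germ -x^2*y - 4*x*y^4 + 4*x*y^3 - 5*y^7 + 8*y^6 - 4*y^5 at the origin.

D8

The Hessian of f at 0 has rank 0. Corank 2; j^3 = -x^2*y has shape L^2 M (L != M), so D-series; mu = 8 gives D_8.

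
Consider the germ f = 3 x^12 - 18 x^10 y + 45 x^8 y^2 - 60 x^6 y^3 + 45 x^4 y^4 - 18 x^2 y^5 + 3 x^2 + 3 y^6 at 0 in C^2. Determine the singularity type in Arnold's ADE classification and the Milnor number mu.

The Hessian of f at 0 has rank 1. Corank 1: A-series; mu = 5 gives A_5.

Type A_{5}, Milnor number mu = 5.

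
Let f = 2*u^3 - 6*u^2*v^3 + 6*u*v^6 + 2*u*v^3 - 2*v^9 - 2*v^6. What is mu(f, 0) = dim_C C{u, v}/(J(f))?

The Hessian of f at 0 has rank 0. Corank 2; j^3 = 2*u^3 is a perfect cube, so E-series; the 4-jet and mu = 7 give E_7.

7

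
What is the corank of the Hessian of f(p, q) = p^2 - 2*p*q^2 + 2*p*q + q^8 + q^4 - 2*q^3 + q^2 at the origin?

Hessian at 0 has rank 1.

1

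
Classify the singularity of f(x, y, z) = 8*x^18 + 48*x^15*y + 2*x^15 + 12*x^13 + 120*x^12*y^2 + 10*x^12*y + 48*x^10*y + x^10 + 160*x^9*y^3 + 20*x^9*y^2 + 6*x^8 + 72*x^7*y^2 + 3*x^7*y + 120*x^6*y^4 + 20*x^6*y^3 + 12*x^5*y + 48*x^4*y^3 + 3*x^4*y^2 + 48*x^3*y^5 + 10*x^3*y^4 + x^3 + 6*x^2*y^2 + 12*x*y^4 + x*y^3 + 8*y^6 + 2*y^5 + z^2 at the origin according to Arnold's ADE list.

The Hessian of f at 0 has rank 1. Corank 2; j^3 = x^3 is a perfect cube, so E-series; the 4-jet and mu = 7 give E_7.

E7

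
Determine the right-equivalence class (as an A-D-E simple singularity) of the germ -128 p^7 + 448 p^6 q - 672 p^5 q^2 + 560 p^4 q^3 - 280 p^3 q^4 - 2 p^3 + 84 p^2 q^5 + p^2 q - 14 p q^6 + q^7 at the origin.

D_{8}

The Hessian of f at 0 is [[0, 0], [0, 0]] with rank 0, so corank 2. A Groebner basis of the Jacobian ideal J(f) in C{p,q} is {p*q/14 + q^6, p*q^2, p^2 - p*q/2}; counting standard monomials gives mu = 8. Corank 2; j^3 = -p^2*(2*p - q) has shape L^2 M (L != M), so D-series; mu = 8 gives D_8.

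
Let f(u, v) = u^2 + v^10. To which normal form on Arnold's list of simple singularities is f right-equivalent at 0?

A_9

The Hessian of f at 0 is [[2, 0], [0, 0]] with rank 1, so corank 1. A Groebner basis of the Jacobian ideal J(f) in C{u,v} is {v^9, u}; counting standard monomials gives mu = 9. Corank 1: A-series; mu = 9 gives A_9.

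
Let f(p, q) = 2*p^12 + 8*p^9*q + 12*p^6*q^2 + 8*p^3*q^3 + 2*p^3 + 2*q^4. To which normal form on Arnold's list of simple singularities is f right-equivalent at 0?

E6

The Hessian of f at 0 has rank 0. Corank 2; j^3 = 2*p^3 is a perfect cube, so E-series; the 4-jet and mu = 6 give E_6.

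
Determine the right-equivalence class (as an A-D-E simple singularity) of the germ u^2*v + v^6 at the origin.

D_7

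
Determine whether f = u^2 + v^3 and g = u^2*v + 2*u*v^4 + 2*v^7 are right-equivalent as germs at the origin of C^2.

No.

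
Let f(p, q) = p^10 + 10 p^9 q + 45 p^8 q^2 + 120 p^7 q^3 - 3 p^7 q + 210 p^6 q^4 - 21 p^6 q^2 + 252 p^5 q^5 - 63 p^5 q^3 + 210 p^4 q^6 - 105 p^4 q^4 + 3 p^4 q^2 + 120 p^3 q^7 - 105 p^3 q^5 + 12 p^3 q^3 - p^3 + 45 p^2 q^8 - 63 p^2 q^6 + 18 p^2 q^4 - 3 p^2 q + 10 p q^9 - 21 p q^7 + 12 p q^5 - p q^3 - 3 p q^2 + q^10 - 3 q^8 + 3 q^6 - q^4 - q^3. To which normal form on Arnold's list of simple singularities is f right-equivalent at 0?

The Hessian of f at 0 is [[0, 0], [0, 0]] with rank 0, so corank 2. A Groebner basis of the Jacobian ideal J(f) in C{p,q} is {p^3 + 3*p^2*q + 6*p^2 + 12*p*q + 6*q^2, -3*p^2 + p*q^2 - 6*p*q - 3*q^2, 3*p^2 + 6*p*q + q^3 + 3*q^2}; counting standard monomials gives mu = 7. Corank 2; j^3 = -(p + q)^3 is a perfect cube, so E-series; the 4-jet and mu = 7 give E_7.

E_{7}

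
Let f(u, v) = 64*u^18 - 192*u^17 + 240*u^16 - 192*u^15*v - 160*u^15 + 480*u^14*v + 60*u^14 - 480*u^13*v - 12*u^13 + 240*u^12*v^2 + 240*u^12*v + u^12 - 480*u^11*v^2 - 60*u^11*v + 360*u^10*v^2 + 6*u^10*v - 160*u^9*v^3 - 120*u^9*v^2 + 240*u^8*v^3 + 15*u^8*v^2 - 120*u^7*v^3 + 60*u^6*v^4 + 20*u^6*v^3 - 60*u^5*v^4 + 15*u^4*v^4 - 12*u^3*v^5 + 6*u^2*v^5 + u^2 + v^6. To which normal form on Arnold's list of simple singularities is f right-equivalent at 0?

A_5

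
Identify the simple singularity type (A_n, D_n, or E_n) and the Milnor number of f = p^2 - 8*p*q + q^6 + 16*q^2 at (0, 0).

Type A_{5}, Milnor number mu = 5.

The Hessian of f at 0 has rank 1. Corank 1: A-series; mu = 5 gives A_5.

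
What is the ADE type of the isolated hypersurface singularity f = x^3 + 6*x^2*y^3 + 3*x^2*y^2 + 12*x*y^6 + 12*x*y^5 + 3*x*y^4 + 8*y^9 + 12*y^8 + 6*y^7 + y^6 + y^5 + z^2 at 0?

The Hessian of f at 0 has rank 1. Corank 2; j^3 = x^3 is a perfect cube, so E-series; the 5-jet and mu = 8 give E_8.

E_8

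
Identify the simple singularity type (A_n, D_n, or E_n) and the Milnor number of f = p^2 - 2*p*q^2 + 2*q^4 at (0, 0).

Type A_{3}, Milnor number mu = 3.

The Hessian of f at 0 has rank 1. Corank 1: A-series; mu = 3 gives A_3.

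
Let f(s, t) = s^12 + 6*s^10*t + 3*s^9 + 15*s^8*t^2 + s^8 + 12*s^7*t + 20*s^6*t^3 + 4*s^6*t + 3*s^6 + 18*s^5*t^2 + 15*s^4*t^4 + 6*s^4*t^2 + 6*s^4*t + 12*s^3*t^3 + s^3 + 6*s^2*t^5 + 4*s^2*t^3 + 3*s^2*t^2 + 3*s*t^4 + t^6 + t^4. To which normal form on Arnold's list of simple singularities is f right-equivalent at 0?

The Hessian of f at 0 has rank 0. Corank 2; j^3 = s^3 is a perfect cube, so E-series; the 4-jet and mu = 6 give E_6.

E_6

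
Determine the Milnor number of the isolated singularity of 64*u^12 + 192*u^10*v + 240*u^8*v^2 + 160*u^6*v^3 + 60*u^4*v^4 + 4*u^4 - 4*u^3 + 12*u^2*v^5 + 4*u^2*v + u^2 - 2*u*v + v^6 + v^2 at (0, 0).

5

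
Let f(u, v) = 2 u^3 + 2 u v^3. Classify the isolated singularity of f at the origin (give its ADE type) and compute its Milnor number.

The Hessian of f at 0 is [[0, 0], [0, 0]] with rank 0, so corank 2. A Groebner basis of the Jacobian ideal J(f) in C{u,v} is {u^3, u*v^2, 3*u^2 + v^3}; counting standard monomials gives mu = 7. Corank 2; j^3 = 2*u^3 is a perfect cube, so E-series; the 4-jet and mu = 7 give E_7.

Type E_{7}, Milnor number mu = 7.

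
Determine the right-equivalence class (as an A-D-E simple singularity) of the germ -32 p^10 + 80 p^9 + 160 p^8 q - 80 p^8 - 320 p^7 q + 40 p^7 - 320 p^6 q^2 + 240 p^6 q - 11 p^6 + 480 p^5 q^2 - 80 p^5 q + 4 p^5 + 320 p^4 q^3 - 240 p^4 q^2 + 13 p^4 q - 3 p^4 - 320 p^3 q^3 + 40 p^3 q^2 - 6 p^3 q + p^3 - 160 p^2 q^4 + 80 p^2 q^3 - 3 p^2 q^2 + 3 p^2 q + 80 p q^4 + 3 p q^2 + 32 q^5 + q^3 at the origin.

E8

The Hessian of f at 0 has rank 0. Corank 2; j^3 = (p + q)^3 is a perfect cube, so E-series; the 5-jet and mu = 8 give E_8.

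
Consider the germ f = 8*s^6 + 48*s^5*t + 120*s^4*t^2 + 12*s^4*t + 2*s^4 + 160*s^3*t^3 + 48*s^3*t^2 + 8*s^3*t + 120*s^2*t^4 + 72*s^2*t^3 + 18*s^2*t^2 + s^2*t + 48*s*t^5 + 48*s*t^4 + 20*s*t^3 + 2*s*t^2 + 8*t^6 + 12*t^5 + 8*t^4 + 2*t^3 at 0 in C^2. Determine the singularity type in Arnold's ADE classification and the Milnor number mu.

Type D4, Milnor number mu = 4.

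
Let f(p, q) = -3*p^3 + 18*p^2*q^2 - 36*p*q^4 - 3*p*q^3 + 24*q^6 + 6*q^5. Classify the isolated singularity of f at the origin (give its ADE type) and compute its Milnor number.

Type E7, Milnor number mu = 7.

The Hessian of f at 0 has rank 0. Corank 2; j^3 = -3*p^3 is a perfect cube, so E-series; the 4-jet and mu = 7 give E_7.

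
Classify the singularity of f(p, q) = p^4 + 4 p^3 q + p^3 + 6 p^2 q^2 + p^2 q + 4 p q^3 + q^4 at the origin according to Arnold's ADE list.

D5

The Hessian of f at 0 has rank 0. Corank 2; j^3 = p^2*(p + q) has shape L^2 M (L != M), so D-series; mu = 5 gives D_5.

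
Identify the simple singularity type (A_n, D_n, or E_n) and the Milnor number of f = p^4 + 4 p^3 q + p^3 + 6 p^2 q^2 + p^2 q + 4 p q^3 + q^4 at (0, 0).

Type D5, Milnor number mu = 5.

The Hessian of f at 0 has rank 0. Corank 2; j^3 = p^2*(p + q) has shape L^2 M (L != M), so D-series; mu = 5 gives D_5.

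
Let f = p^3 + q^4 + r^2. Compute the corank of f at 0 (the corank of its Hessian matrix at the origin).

2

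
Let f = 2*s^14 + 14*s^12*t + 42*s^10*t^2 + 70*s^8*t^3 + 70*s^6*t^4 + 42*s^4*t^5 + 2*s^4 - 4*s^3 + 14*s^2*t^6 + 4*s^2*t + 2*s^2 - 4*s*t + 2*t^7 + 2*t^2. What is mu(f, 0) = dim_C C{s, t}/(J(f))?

The Hessian of f at 0 has rank 1. Corank 1: A-series; mu = 6 gives A_6.

6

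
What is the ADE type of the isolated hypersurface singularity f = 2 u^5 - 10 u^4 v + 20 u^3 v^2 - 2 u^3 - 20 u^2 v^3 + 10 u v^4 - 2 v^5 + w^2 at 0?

The Hessian of f at 0 is [[0, 0, 0], [0, 0, 0], [0, 0, 2]] with rank 1, so corank 2. A Groebner basis of the Jacobian ideal J(f) in C{u,v,w} is {v^5, u*v^3 - v^4/4, u^2, w}; counting standard monomials gives mu = 8. Corank 2; j^3 = -2*u^3 is a perfect cube, so E-series; the 5-jet and mu = 8 give E_8.

E8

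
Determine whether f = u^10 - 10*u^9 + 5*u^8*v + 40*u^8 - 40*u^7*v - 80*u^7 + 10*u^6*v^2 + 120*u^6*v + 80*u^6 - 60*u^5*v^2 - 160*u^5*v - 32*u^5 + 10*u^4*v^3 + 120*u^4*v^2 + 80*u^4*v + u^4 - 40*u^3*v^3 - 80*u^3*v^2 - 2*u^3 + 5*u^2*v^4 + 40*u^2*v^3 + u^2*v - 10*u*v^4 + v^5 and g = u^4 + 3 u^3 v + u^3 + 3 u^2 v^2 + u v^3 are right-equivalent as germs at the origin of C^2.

The Hessian of f at 0 is [[0, 0], [0, 0]] with rank 0, so corank 2. A Groebner basis of the Jacobian ideal J(f) in C{u,v} is {u*v/10 + v^4, u*v^2, u^2 - u*v/2}; counting standard monomials gives mu = 6. Corank 2; j^3 = -u^2*(2*u - v) has shape L^2 M (L != M), so D-series; mu = 6 gives D_6. The Hessian of g at 0 is [[0, 0], [0, 0]] with rank 0, so corank 2. A Groebner basis of the Jacobian ideal J(g) in C{u,v} is {3*u^2 + v^4 + v^3, u^3, u^2*v - u^2 - v^3/3, 2*u^2 + u*v^2 + 2*v^3/3}; counting standard monomials gives mu = 7. Corank 2; j^3 = u^3 is a perfect cube, so E-series; the 4-jet and mu = 7 give E_7. f is D_6 but g is E_7, hence not right-equivalent.

No.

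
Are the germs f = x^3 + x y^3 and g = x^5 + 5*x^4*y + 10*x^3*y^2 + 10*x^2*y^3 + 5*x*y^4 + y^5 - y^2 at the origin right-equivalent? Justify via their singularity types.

The Hessian of f at 0 has rank 0. Corank 2; j^3 = x^3 is a perfect cube, so E-series; the 4-jet and mu = 7 give E_7. The Hessian of g at 0 has rank 1. Corank 1: A-series; mu = 4 gives A_4. f is E_7 but g is A_4, hence not right-equivalent.

No.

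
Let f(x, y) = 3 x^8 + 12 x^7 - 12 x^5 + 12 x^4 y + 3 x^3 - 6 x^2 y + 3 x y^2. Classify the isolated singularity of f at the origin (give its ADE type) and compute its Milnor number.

The Hessian of f at 0 has rank 0. Corank 2; j^3 = 3*x*(x - y)^2 has shape L^2 M (L != M), so D-series; mu = 9 gives D_9.

Type D_9, Milnor number mu = 9.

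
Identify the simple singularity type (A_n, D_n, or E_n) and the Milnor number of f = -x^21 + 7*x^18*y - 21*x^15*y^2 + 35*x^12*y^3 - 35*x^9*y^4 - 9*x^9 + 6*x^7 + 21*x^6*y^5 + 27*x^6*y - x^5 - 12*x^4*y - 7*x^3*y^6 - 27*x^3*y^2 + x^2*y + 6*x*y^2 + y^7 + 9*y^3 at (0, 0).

Type D_{8}, Milnor number mu = 8.

The Hessian of f at 0 is [[0, 0], [0, 0]] with rank 0, so corank 2. A Groebner basis of the Jacobian ideal J(f) in C{x,y} is {-81*x^2/3277 + x*y^3 - 16399*x*y/88479 - 9838*y^2/29493, 81*x^2/6554 + 22960*x*y/265437 + y^4 + 26237*y^2/176958, x^3 - 27*x*y^2 - 54*y^3, x^2*y + 6*x*y^2 + 9*y^3}; counting standard monomials gives mu = 8. Corank 2; j^3 = y*(x + 3*y)^2 has shape L^2 M (L != M), so D-series; mu = 8 gives D_8.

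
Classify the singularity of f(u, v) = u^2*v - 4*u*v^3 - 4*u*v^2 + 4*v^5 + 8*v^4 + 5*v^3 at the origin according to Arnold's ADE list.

D_4

The Hessian of f at 0 has rank 0. Corank 2; j^3 = v*(u^2 - 4*u*v + 5*v^2) splits into three distinct lines over C (the quadratic factor has nonzero discriminant), so D_4.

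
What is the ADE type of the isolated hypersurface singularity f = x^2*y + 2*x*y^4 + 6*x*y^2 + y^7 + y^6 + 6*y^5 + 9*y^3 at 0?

D_7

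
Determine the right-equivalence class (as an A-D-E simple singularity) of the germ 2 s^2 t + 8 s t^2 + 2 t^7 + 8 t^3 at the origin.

The Hessian of f at 0 is [[0, 0], [0, 0]] with rank 0, so corank 2. A Groebner basis of the Jacobian ideal J(f) in C{s,t} is {s^2/7 + t^6 - 4*t^2/7, s^3 + 8*t^3, s*t + 2*t^2}; counting standard monomials gives mu = 8. Corank 2; j^3 = 2*t*(s + 2*t)^2 has shape L^2 M (L != M), so D-series; mu = 8 gives D_8.

D_{8}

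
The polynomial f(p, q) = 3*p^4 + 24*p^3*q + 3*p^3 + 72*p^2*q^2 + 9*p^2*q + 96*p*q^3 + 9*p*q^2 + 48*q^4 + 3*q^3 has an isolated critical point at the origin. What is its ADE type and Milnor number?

Type E_{6}, Milnor number mu = 6.

The Hessian of f at 0 has rank 0. Corank 2; j^3 = 3*(p + q)^3 is a perfect cube, so E-series; the 4-jet and mu = 6 give E_6.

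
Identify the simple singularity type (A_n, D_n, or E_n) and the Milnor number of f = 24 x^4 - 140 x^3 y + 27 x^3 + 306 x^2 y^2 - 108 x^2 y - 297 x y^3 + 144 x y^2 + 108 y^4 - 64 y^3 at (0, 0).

The Hessian of f at 0 is [[0, 0], [0, 0]] with rank 0, so corank 2. A Groebner basis of the Jacobian ideal J(f) in C{x,y} is {19683*x^2/4 - 13122*x*y + y^4 - 27*y^3/4 + 8748*y^2, x^3 + 459*x^2 - 1224*x*y - 3*y^3 + 816*y^2, x^2*y + 891*x^2/4 - 594*x*y - 25*y^3/12 + 396*y^2, 81*x^2 + x*y^2 - 216*x*y - 13*y^3/9 + 144*y^2}; counting standard monomials gives mu = 7. Corank 2; j^3 = (3*x - 4*y)^3 is a perfect cube, so E-series; the 4-jet and mu = 7 give E_7.

Type E_{7}, Milnor number mu = 7.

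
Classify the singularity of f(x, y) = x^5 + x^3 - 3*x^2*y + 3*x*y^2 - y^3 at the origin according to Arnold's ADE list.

E_8

The Hessian of f at 0 is [[0, 0], [0, 0]] with rank 0, so corank 2. A Groebner basis of the Jacobian ideal J(f) in C{x,y} is {y^5, x*y^3 - 3*y^4/4, x^2 - 2*x*y + y^2}; counting standard monomials gives mu = 8. Corank 2; j^3 = (x - y)^3 is a perfect cube, so E-series; the 5-jet and mu = 8 give E_8.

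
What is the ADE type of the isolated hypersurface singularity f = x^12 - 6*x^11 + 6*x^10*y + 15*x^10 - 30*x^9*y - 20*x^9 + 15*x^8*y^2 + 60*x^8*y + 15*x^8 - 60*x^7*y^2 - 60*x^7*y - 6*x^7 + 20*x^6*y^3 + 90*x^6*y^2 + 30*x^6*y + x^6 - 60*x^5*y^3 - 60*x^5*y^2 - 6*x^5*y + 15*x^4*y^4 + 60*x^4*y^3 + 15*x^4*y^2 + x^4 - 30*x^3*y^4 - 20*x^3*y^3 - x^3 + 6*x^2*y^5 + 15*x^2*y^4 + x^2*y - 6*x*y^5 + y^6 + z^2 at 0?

D7

The Hessian of f at 0 has rank 1. Corank 2; j^3 = -x^2*(x - y) has shape L^2 M (L != M), so D-series; mu = 7 gives D_7.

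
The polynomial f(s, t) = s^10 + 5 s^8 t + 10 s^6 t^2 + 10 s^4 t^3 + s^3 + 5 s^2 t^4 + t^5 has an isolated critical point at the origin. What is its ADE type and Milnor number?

Type E_{8}, Milnor number mu = 8.

The Hessian of f at 0 has rank 0. Corank 2; j^3 = s^3 is a perfect cube, so E-series; the 5-jet and mu = 8 give E_8.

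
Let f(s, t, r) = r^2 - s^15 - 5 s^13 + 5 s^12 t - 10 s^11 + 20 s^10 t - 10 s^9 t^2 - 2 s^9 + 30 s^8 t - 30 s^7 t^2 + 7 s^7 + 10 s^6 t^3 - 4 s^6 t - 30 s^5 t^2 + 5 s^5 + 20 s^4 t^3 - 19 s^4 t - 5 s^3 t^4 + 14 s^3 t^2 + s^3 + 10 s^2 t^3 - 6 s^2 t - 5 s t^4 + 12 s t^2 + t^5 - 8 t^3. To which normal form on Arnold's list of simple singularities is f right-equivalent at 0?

E_8

The Hessian of f at 0 is [[0, 0, 0], [0, 0, 0], [0, 0, 2]] with rank 1, so corank 2. A Groebner basis of the Jacobian ideal J(f) in C{s,t,r} is {-7*s^2/32 + s*t^3 + 7*s*t/8 - 7*t^2/8, -s^2/8 + s*t/2 + t^4 - t^2/2, s^3 - 12*s*t^2 + 16*t^3, s^2*t - 4*s*t^2 + 4*t^3, r}; counting standard monomials gives mu = 8. Corank 2; j^3 = (s - 2*t)^3 is a perfect cube, so E-series; the 5-jet and mu = 8 give E_8.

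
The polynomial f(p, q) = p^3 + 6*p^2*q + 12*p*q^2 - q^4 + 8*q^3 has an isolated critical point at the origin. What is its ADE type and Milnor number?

The Hessian of f at 0 has rank 0. Corank 2; j^3 = (p + 2*q)^3 is a perfect cube, so E-series; the 4-jet and mu = 6 give E_6.

Type E_6, Milnor number mu = 6.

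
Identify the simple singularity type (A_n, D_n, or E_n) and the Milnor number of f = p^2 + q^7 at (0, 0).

The Hessian of f at 0 is [[2, 0], [0, 0]] with rank 1, so corank 1. A Groebner basis of the Jacobian ideal J(f) in C{p,q} is {q^6, p}; counting standard monomials gives mu = 6. Corank 1: A-series; mu = 6 gives A_6.

Type A6, Milnor number mu = 6.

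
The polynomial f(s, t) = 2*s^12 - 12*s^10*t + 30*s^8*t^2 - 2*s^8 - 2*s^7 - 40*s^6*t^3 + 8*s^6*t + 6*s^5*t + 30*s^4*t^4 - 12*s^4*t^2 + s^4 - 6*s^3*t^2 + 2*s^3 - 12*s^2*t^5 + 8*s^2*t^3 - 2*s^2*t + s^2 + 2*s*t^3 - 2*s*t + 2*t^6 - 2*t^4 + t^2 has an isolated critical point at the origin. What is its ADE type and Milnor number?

The Hessian of f at 0 has rank 1. Corank 1: A-series; mu = 5 gives A_5.

Type A5, Milnor number mu = 5.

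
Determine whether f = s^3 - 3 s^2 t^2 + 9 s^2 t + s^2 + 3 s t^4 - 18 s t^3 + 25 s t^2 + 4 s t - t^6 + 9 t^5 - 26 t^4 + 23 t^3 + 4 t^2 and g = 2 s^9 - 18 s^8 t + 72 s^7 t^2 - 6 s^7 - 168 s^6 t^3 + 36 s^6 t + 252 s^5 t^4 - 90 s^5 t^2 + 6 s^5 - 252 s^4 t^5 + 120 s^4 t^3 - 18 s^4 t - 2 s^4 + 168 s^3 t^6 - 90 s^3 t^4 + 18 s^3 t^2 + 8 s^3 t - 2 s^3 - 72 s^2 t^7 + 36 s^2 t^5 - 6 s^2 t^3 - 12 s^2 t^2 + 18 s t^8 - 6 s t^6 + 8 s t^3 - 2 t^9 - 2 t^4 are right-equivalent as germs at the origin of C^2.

No.

The Hessian of f at 0 is [[2, 4], [4, 8]] with rank 1, so corank 1. A Groebner basis of the Jacobian ideal J(f) in C{s,t} is {t^2, s + 2*t}; counting standard monomials gives mu = 2. Corank 1: A-series; mu = 2 gives A_2. The Hessian of g at 0 is [[0, 0], [0, 0]] with rank 0, so corank 2. A Groebner basis of the Jacobian ideal J(g) in C{s,t} is {t^4, s*t^2 - t^3/3, s^2}; counting standard monomials gives mu = 6. Corank 2; j^3 = -2*s^3 is a perfect cube, so E-series; the 4-jet and mu = 6 give E_6. f is A_2 but g is E_6, hence not right-equivalent.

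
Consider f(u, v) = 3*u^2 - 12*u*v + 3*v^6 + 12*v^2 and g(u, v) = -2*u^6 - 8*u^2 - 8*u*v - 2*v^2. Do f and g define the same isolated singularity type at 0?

The Hessian of f at 0 is [[6, -12], [-12, 24]] with rank 1, so corank 1. A Groebner basis of the Jacobian ideal J(f) in C{u,v} is {v^5, u - 2*v}; counting standard monomials gives mu = 5. Corank 1: A-series; mu = 5 gives A_5. The Hessian of g at 0 is [[-16, -8], [-8, -4]] with rank 1, so corank 1. A Groebner basis of the Jacobian ideal J(g) in C{u,v} is {v^5, u + v/2}; counting standard monomials gives mu = 5. Corank 1: A-series; mu = 5 gives A_5. Both have type A_5, hence right-equivalent.

Yes.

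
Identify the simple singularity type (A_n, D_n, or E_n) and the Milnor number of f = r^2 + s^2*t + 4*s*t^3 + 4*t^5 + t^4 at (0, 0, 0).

Type D5, Milnor number mu = 5.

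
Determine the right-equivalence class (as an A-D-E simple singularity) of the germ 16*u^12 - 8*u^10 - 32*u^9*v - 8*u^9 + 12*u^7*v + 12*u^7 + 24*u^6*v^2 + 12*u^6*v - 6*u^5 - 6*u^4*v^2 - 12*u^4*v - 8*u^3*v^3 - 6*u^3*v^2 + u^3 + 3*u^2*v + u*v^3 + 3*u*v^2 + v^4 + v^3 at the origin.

The Hessian of f at 0 has rank 0. Corank 2; j^3 = (u + v)^3 is a perfect cube, so E-series; the 4-jet and mu = 7 give E_7.

E_{7}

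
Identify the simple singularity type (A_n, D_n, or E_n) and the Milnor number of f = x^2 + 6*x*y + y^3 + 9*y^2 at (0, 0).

Type A_{2}, Milnor number mu = 2.

The Hessian of f at 0 is [[2, 6], [6, 18]] with rank 1, so corank 1. A Groebner basis of the Jacobian ideal J(f) in C{x,y} is {y^2, x + 3*y}; counting standard monomials gives mu = 2. Corank 1: A-series; mu = 2 gives A_2.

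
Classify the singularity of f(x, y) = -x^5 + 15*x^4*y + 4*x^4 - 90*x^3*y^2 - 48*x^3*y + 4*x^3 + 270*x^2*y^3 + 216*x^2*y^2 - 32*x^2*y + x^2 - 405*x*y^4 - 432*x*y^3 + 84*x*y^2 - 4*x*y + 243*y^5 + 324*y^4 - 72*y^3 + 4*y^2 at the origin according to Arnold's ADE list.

The Hessian of f at 0 has rank 1. Corank 1: A-series; mu = 4 gives A_4.

A4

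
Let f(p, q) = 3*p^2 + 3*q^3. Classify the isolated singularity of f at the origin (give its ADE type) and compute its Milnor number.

Type A2, Milnor number mu = 2.

The Hessian of f at 0 has rank 1. Corank 1: A-series; mu = 2 gives A_2.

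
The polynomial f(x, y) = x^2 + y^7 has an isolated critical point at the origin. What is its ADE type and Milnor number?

The Hessian of f at 0 has rank 1. Corank 1: A-series; mu = 6 gives A_6.

Type A_{6}, Milnor number mu = 6.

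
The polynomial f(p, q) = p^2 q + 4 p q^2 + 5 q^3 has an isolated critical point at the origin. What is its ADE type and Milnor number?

Type D_4, Milnor number mu = 4.

The Hessian of f at 0 has rank 0. Corank 2; j^3 = q*(p^2 + 4*p*q + 5*q^2) splits into three distinct lines over C (the quadratic factor has nonzero discriminant), so D_4.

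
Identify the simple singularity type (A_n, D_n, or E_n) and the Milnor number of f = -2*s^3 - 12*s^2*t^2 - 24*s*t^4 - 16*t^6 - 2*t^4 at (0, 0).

Type E_{6}, Milnor number mu = 6.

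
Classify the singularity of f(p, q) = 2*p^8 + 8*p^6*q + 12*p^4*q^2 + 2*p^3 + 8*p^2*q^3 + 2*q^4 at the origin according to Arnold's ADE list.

E6

The Hessian of f at 0 has rank 0. Corank 2; j^3 = 2*p^3 is a perfect cube, so E-series; the 4-jet and mu = 6 give E_6.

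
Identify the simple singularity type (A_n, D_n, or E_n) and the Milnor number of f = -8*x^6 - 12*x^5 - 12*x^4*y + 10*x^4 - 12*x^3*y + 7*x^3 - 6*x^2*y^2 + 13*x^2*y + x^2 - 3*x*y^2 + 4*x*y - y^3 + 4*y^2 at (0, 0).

Type A_2, Milnor number mu = 2.

The Hessian of f at 0 has rank 1. Corank 1: A-series; mu = 2 gives A_2.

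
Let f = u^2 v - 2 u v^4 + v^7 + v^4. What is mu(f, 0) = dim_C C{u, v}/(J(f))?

The Hessian of f at 0 is [[0, 0], [0, 0]] with rank 0, so corank 2. A Groebner basis of the Jacobian ideal J(f) in C{u,v} is {u^3, u^2/4 + v^3, u*v}; counting standard monomials gives mu = 5. Corank 2; j^3 = u^2*v has shape L^2 M (L != M), so D-series; mu = 5 gives D_5.

5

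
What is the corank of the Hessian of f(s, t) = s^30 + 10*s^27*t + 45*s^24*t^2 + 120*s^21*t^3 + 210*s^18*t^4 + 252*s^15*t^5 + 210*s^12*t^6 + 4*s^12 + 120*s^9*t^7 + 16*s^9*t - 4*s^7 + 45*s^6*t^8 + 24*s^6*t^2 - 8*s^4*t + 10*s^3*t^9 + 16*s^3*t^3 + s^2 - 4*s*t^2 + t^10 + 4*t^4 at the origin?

1

Hessian at 0 has rank 1.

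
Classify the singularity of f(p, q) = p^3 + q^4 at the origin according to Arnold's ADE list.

The Hessian of f at 0 is [[0, 0], [0, 0]] with rank 0, so corank 2. A Groebner basis of the Jacobian ideal J(f) in C{p,q} is {q^3, p^2}; counting standard monomials gives mu = 6. Corank 2; j^3 = p^3 is a perfect cube, so E-series; the 4-jet and mu = 6 give E_6.

E6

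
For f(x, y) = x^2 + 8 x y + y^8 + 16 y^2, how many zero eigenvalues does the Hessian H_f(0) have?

The Hessian at 0 is [[2, 8], [8, 32]] of rank 1; hence corank 1.

1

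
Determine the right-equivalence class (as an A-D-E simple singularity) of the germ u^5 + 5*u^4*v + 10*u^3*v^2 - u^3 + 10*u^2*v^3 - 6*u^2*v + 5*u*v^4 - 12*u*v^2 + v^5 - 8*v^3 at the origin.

E_{8}

The Hessian of f at 0 is [[0, 0], [0, 0]] with rank 0, so corank 2. A Groebner basis of the Jacobian ideal J(f) in C{u,v} is {v^5, u*v^3 + 7*v^4/4, u^2 + 4*u*v + 4*v^2}; counting standard monomials gives mu = 8. Corank 2; j^3 = -(u + 2*v)^3 is a perfect cube, so E-series; the 5-jet and mu = 8 give E_8.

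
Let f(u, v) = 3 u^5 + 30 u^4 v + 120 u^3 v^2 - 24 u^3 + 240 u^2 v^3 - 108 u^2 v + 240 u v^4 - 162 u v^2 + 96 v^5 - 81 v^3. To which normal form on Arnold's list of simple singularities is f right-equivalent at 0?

E_8

The Hessian of f at 0 is [[0, 0], [0, 0]] with rank 0, so corank 2. A Groebner basis of the Jacobian ideal J(f) in C{u,v} is {v^5, u*v^3 + 13*v^4/8, u^2 + 3*u*v + 9*v^2/4}; counting standard monomials gives mu = 8. Corank 2; j^3 = -3*(2*u + 3*v)^3 is a perfect cube, so E-series; the 5-jet and mu = 8 give E_8.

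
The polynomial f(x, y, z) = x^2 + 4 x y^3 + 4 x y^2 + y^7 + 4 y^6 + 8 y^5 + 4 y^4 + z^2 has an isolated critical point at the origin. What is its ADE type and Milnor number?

The Hessian of f at 0 is [[2, 0, 0], [0, 0, 0], [0, 0, 2]] with rank 2, so corank 1. A Groebner basis of the Jacobian ideal J(f) in C{x,y,z} is {x^3, x^2*y - x^2/2 - x*y + x + 2*y^2, x^2/4 + x*y^2 - x*y/2 + x/2 + y^2, x/2 + y^3 + y^2, z}; counting standard monomials gives mu = 6. Corank 1: A-series; mu = 6 gives A_6.

Type A6, Milnor number mu = 6.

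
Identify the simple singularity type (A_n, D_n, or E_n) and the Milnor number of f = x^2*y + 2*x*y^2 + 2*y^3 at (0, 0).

The Hessian of f at 0 is [[0, 0], [0, 0]] with rank 0, so corank 2. A Groebner basis of the Jacobian ideal J(f) in C{x,y} is {y^3, x^2 + 2*y^2, x*y + y^2}; counting standard monomials gives mu = 4. Corank 2; j^3 = y*(x^2 + 2*x*y + 2*y^2) splits into three distinct lines over C (the quadratic factor has nonzero discriminant), so D_4.

Type D4, Milnor number mu = 4.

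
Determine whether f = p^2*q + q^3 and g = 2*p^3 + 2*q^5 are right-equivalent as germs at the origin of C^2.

The Hessian of f at 0 is [[0, 0], [0, 0]] with rank 0, so corank 2. A Groebner basis of the Jacobian ideal J(f) in C{p,q} is {q^3, p^2 + 3*q^2, p*q}; counting standard monomials gives mu = 4. Corank 2; j^3 = q*(p^2 + q^2) splits into three distinct lines over C (the quadratic factor has nonzero discriminant), so D_4. The Hessian of g at 0 is [[0, 0], [0, 0]] with rank 0, so corank 2. A Groebner basis of the Jacobian ideal J(g) in C{p,q} is {q^4, p^2}; counting standard monomials gives mu = 8. Corank 2; j^3 = 2*p^3 is a perfect cube, so E-series; the 5-jet and mu = 8 give E_8. f is D_4 but g is E_8, hence not right-equivalent.

No.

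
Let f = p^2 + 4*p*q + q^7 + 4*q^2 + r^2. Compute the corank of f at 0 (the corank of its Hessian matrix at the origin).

1

The Hessian at 0 is [[2, 4, 0], [4, 8, 0], [0, 0, 2]] of rank 2; hence corank 1.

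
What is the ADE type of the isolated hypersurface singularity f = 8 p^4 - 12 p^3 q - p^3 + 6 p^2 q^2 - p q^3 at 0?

The Hessian of f at 0 has rank 0. Corank 2; j^3 = -p^3 is a perfect cube, so E-series; the 4-jet and mu = 7 give E_7.

E_{7}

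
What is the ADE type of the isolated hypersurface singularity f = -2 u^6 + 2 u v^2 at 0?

The Hessian of f at 0 is [[0, 0], [0, 0]] with rank 0, so corank 2. A Groebner basis of the Jacobian ideal J(f) in C{u,v} is {u^5 - v^2/6, v^3, u*v}; counting standard monomials gives mu = 7. Corank 2; j^3 = 2*u*v^2 has shape L^2 M (L != M), so D-series; mu = 7 gives D_7.

D_{7}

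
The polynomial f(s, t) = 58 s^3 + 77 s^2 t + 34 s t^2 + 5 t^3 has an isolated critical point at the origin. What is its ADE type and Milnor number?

The Hessian of f at 0 is [[0, 0], [0, 0]] with rank 0, so corank 2. A Groebner basis of the Jacobian ideal J(f) in C{s,t} is {t^3, s^2 - t^2/13, s*t + 4*t^2/13}; counting standard monomials gives mu = 4. Corank 2; j^3 = (2*s + t)*(29*s^2 + 24*s*t + 5*t^2) splits into three distinct lines over C (the quadratic factor has nonzero discriminant), so D_4.

Type D4, Milnor number mu = 4.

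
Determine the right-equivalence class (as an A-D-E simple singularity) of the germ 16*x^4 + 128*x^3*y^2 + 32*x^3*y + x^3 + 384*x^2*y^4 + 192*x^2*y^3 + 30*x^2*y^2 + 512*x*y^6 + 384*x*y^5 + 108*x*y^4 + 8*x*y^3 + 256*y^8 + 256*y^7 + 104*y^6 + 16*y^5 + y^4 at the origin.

E_6

The Hessian of f at 0 has rank 0. Corank 2; j^3 = x^3 is a perfect cube, so E-series; the 4-jet and mu = 6 give E_6.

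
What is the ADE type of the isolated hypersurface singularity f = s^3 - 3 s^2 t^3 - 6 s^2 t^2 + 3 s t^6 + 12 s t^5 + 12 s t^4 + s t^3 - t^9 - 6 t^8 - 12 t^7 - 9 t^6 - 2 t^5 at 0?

The Hessian of f at 0 is [[0, 0], [0, 0]] with rank 0, so corank 2. A Groebner basis of the Jacobian ideal J(f) in C{s,t} is {-s^2/4 + t^4 - t^3/12, s^3, s^2*t + s^2/12 + t^3/36, -s^2/2 + s*t^2 - t^3/6}; counting standard monomials gives mu = 7. Corank 2; j^3 = s^3 is a perfect cube, so E-series; the 4-jet and mu = 7 give E_7.

E_{7}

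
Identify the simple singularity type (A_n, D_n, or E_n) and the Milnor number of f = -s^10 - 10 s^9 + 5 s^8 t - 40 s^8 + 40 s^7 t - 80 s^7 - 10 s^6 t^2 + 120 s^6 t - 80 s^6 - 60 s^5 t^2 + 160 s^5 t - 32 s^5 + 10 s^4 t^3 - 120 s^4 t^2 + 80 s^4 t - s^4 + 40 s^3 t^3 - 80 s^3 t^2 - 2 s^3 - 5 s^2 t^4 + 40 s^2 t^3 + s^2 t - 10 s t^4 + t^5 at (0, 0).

Type D_{6}, Milnor number mu = 6.

The Hessian of f at 0 has rank 0. Corank 2; j^3 = -s^2*(2*s - t) has shape L^2 M (L != M), so D-series; mu = 6 gives D_6.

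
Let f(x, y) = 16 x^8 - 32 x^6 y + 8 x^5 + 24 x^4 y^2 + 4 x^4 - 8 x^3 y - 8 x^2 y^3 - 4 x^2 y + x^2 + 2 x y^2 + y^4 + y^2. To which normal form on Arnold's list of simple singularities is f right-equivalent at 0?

A_1

The Hessian of f at 0 is [[2, 0], [0, 2]] with rank 2, so corank 0. A Groebner basis of the Jacobian ideal J(f) in C{x,y} is {x, y}; counting standard monomials gives mu = 1. Corank 0: nondegenerate Morse point, so A_1.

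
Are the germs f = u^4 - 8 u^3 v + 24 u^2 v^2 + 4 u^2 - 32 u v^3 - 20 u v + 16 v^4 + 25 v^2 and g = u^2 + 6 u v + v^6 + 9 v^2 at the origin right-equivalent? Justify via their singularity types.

No.

The Hessian of f at 0 has rank 1. Corank 1: A-series; mu = 3 gives A_3. The Hessian of g at 0 has rank 1. Corank 1: A-series; mu = 5 gives A_5. f is A_3 but g is A_5, hence not right-equivalent.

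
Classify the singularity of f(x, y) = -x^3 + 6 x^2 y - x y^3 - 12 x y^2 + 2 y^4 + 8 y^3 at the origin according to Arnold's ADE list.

E7

The Hessian of f at 0 has rank 0. Corank 2; j^3 = -(x - 2*y)^3 is a perfect cube, so E-series; the 4-jet and mu = 7 give E_7.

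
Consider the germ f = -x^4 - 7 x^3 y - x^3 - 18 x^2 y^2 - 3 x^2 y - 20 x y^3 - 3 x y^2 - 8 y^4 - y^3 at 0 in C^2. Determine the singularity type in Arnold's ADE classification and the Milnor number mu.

Type E_{7}, Milnor number mu = 7.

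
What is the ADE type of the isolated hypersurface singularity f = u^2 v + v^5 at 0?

D_{6}

The Hessian of f at 0 is [[0, 0], [0, 0]] with rank 0, so corank 2. A Groebner basis of the Jacobian ideal J(f) in C{u,v} is {u^2/5 + v^4, u^3, u*v}; counting standard monomials gives mu = 6. Corank 2; j^3 = u^2*v has shape L^2 M (L != M), so D-series; mu = 6 gives D_6.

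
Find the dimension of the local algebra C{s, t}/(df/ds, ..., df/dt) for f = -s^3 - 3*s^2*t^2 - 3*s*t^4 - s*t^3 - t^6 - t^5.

7

The Hessian of f at 0 has rank 0. Corank 2; j^3 = -s^3 is a perfect cube, so E-series; the 4-jet and mu = 7 give E_7.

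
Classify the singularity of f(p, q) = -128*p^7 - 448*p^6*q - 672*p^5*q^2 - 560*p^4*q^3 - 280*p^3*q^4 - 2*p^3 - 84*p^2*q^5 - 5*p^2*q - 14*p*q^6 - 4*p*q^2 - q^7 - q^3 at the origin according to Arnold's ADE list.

The Hessian of f at 0 has rank 0. Corank 2; j^3 = -(p + q)^2*(2*p + q) has shape L^2 M (L != M), so D-series; mu = 8 gives D_8.

D_{8}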